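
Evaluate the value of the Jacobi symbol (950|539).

Reduce the numerator: 950 ≡ 411 (mod 539), so (950|539) = (411|539).
Both 411 ≡ 3 and 539 ≡ 3 (mod 4), so reciprocity gives (411|539) = -(539|411). Reduce: 539 ≡ 128 (mod 411). Now have -(128|411).
Factor out 2: 128 = 2^7. Since 411 ≡ 3 (mod 8), (2|411) = -1, and (2|411)^7 = -1. Now have (1|411).
(1|411) = 1. Collecting the sign factors: 1.

1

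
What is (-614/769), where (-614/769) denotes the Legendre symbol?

1

Pull out -1: (-614/769) = (-1/769)·(614/769). Since 769 ≡ 1 (mod 4), (-1/769) = +1. Now have (614/769).
Factor out 2: 614 = 2·307. Since 769 ≡ 1 (mod 8), (2/769) = +1. Now have (307/769).
769 ≡ 1 (mod 4), so quadratic reciprocity gives (307/769) = (769/307). Reduce: 769 ≡ 155 (mod 307). Now have (155/307).
Both 155 ≡ 3 and 307 ≡ 3 (mod 4), so reciprocity gives (155/307) = -(307/155). Reduce: 307 ≡ 152 (mod 155). Now have -(152/155).
Factor out 2: 152 = 2^3·19. Since 155 ≡ 3 (mod 8), (2/155) = -1, and (2/155)^3 = -1. Now have (19/155).
Both 19 ≡ 3 and 155 ≡ 3 (mod 4), so reciprocity gives (19/155) = -(155/19). Reduce: 155 ≡ 3 (mod 19). Now have -(3/19).
Both 3 ≡ 3 and 19 ≡ 3 (mod 4), so reciprocity gives (3/19) = -(19/3). Reduce: 19 ≡ 1 (mod 3). Now have (1/3).
(1/3) = 1. Collecting the sign factors: 1.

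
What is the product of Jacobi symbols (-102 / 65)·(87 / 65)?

By multiplicativity, (-102·87 / 65) = (-102 / 65)·(87 / 65).
First factor (-102 / 65):
(-102 / 65)
  = (28 / 65)    [-102 ≡ 28 mod 65]
  = (7 / 65)    [65 ≡ 1 mod 8 ⇒ (2 / 65)^2 = +1]
  = (65 / 7)    [QR: 65 ≡ 1 mod 4, sign kept]
  = (2 / 7)    [65 ≡ 2 mod 7]
  = (1 / 7)    [7 ≡ 7 mod 8 ⇒ (2 / 7) = +1]
  = 1    [(1 / 7) = 1]
Second factor (87 / 65):
(87 / 65)
  = (22 / 65)    [87 ≡ 22 mod 65]
  = (11 / 65)    [65 ≡ 1 mod 8 ⇒ (2 / 65) = +1]
  = (65 / 11)    [QR: 65 ≡ 1 mod 4, sign kept]
  = (10 / 11)    [65 ≡ 10 mod 11]
  = -(5 / 11)    [11 ≡ 3 mod 8 ⇒ (2 / 11) = -1]
  = -(11 / 5)    [QR: 5 ≡ 1 mod 4, sign kept]
  = -(1 / 5)    [11 ≡ 1 mod 5]
  = -1    [(1 / 5) = 1]
Product: (1)·(-1) = -1.

-1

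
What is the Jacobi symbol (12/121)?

1

(12/121)
  = (3/121)    [121 ≡ 1 mod 8 ⇒ (2/121)^2 = +1]
  = (121/3)    [QR: 121 ≡ 1 mod 4, sign kept]
  = (1/3)    [121 ≡ 1 mod 3]
  = 1    [(1/3) = 1]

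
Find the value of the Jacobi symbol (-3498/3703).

1

Reduce the numerator: -3498 ≡ 205 (mod 3703), so (-3498/3703) = (205/3703).
205 ≡ 1 (mod 4), so quadratic reciprocity gives (205/3703) = (3703/205). Reduce: 3703 ≡ 13 (mod 205). Now have (13/205).
13 ≡ 1 (mod 4), so quadratic reciprocity gives (13/205) = (205/13). Reduce: 205 ≡ 10 (mod 13). Now have (10/13).
Factor out 2: 10 = 2·5. Since 13 ≡ 5 (mod 8), (2/13) = -1. Now have -(5/13).
5 ≡ 1 (mod 4), so quadratic reciprocity gives (5/13) = (13/5). Reduce: 13 ≡ 3 (mod 5). Now have -(3/5).
5 ≡ 1 (mod 4), so quadratic reciprocity gives (3/5) = (5/3). Reduce: 5 ≡ 2 (mod 3). Now have -(2/3).
Factor out 2: 2 = 2. Since 3 ≡ 3 (mod 8), (2/3) = -1. Now have (1/3).
(1/3) = 1. Collecting the sign factors: 1.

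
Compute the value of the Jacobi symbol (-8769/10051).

(-8769/10051)
  = -(8769/10051)    [10051 ≡ 3 mod 4 ⇒ (-1/10051) = -1]
  = -(10051/8769)    [QR: 8769 ≡ 1 mod 4, sign kept]
  = -(1282/8769)    [10051 ≡ 1282 mod 8769]
  = -(641/8769)    [8769 ≡ 1 mod 8 ⇒ (2/8769) = +1]
  = -(8769/641)    [QR: 641 ≡ 1 mod 4, sign kept]
  = -(436/641)    [8769 ≡ 436 mod 641]
  = -(109/641)    [641 ≡ 1 mod 8 ⇒ (2/641)^2 = +1]
  = -(641/109)    [QR: 109 ≡ 1 mod 4, sign kept]
  = -(96/109)    [641 ≡ 96 mod 109]
  = (3/109)    [109 ≡ 5 mod 8 ⇒ (2/109)^5 = -1]
  = (109/3)    [QR: 109 ≡ 1 mod 4, sign kept]
  = (1/3)    [109 ≡ 1 mod 3]
  = 1    [(1/3) = 1]

1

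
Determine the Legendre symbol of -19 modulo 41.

-1

Reduce the numerator: -19 ≡ 22 (mod 41), so (-19/41) = (22/41).
Factor out 2: 22 = 2·11. Since 41 ≡ 1 (mod 8), (2/41) = +1. Now have (11/41).
41 ≡ 1 (mod 4), so quadratic reciprocity gives (11/41) = (41/11). Reduce: 41 ≡ 8 (mod 11). Now have (8/11).
Factor out 2: 8 = 2^3. Since 11 ≡ 3 (mod 8), (2/11) = -1, and (2/11)^3 = -1. Now have -(1/11).
(1/11) = 1. Collecting the sign factors: -1.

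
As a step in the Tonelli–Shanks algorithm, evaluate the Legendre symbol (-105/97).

1

Pull out -1: (-105/97) = (-1/97)·(105/97). Since 97 ≡ 1 (mod 4), (-1/97) = +1. Now have (105/97).
Reduce the numerator: 105 ≡ 8 (mod 97), so (105/97) = (8/97).
Factor out 2: 8 = 2^3. Since 97 ≡ 1 (mod 8), (2/97) = +1, and (2/97)^3 = +1. Now have (1/97).
(1/97) = 1. Collecting the sign factors: 1.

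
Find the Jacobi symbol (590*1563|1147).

By multiplicativity, (590·1563|1147) = (590|1147)·(1563|1147).
First factor (590|1147):
Factor out 2: 590 = 2·295. Since 1147 ≡ 3 (mod 8), (2|1147) = -1. Now have -(295|1147).
Both 295 ≡ 3 and 1147 ≡ 3 (mod 4), so reciprocity gives (295|1147) = -(1147|295). Reduce: 1147 ≡ 262 (mod 295). Now have (262|295).
Factor out 2: 262 = 2·131. Since 295 ≡ 7 (mod 8), (2|295) = +1. Now have (131|295).
Both 131 ≡ 3 and 295 ≡ 3 (mod 4), so reciprocity gives (131|295) = -(295|131). Reduce: 295 ≡ 33 (mod 131). Now have -(33|131).
33 ≡ 1 (mod 4), so quadratic reciprocity gives (33|131) = (131|33). Reduce: 131 ≡ 32 (mod 33). Now have -(32|33).
Factor out 2: 32 = 2^5. Since 33 ≡ 1 (mod 8), (2|33) = +1, and (2|33)^5 = +1. Now have -(1|33).
(1|33) = 1. Collecting the sign factors: -1.
Second factor (1563|1147):
Reduce the numerator: 1563 ≡ 416 (mod 1147), so (1563|1147) = (416|1147).
Factor out 2: 416 = 2^5·13. Since 1147 ≡ 3 (mod 8), (2|1147) = -1, and (2|1147)^5 = -1. Now have -(13|1147).
13 ≡ 1 (mod 4), so quadratic reciprocity gives (13|1147) = (1147|13). Reduce: 1147 ≡ 3 (mod 13). Now have -(3|13).
13 ≡ 1 (mod 4), so quadratic reciprocity gives (3|13) = (13|3). Reduce: 13 ≡ 1 (mod 3). Now have -(1|3).
(1|3) = 1. Collecting the sign factors: -1.
Product: (-1)·(-1) = 1.

1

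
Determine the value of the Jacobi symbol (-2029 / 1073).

Pull out -1: (-2029 / 1073) = (-1 / 1073)·(2029 / 1073). Since 1073 ≡ 1 (mod 4), (-1 / 1073) = +1. Now have (2029 / 1073).
Reduce the numerator: 2029 ≡ 956 (mod 1073), so (2029 / 1073) = (956 / 1073).
Factor out 2: 956 = 2^2·239. Since 1073 ≡ 1 (mod 8), (2 / 1073) = +1, and (2 / 1073)^2 = +1. Now have (239 / 1073).
1073 ≡ 1 (mod 4), so quadratic reciprocity gives (239 / 1073) = (1073 / 239). Reduce: 1073 ≡ 117 (mod 239). Now have (117 / 239).
117 ≡ 1 (mod 4), so quadratic reciprocity gives (117 / 239) = (239 / 117). Reduce: 239 ≡ 5 (mod 117). Now have (5 / 117).
5 ≡ 1 (mod 4), so quadratic reciprocity gives (5 / 117) = (117 / 5). Reduce: 117 ≡ 2 (mod 5). Now have (2 / 5).
Factor out 2: 2 = 2. Since 5 ≡ 5 (mod 8), (2 / 5) = -1. Now have -(1 / 5).
(1 / 5) = 1. Collecting the sign factors: -1.

-1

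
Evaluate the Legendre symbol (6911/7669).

1

7669 ≡ 1 (mod 4), so quadratic reciprocity gives (6911/7669) = (7669/6911). Reduce: 7669 ≡ 758 (mod 6911). Now have (758/6911).
Factor out 2: 758 = 2·379. Since 6911 ≡ 7 (mod 8), (2/6911) = +1. Now have (379/6911).
Both 379 ≡ 3 and 6911 ≡ 3 (mod 4), so reciprocity gives (379/6911) = -(6911/379). Reduce: 6911 ≡ 89 (mod 379). Now have -(89/379).
89 ≡ 1 (mod 4), so quadratic reciprocity gives (89/379) = (379/89). Reduce: 379 ≡ 23 (mod 89). Now have -(23/89).
89 ≡ 1 (mod 4), so quadratic reciprocity gives (23/89) = (89/23). Reduce: 89 ≡ 20 (mod 23). Now have -(20/23).
Factor out 2: 20 = 2^2·5. Since 23 ≡ 7 (mod 8), (2/23) = +1, and (2/23)^2 = +1. Now have -(5/23).
5 ≡ 1 (mod 4), so quadratic reciprocity gives (5/23) = (23/5). Reduce: 23 ≡ 3 (mod 5). Now have -(3/5).
5 ≡ 1 (mod 4), so quadratic reciprocity gives (3/5) = (5/3). Reduce: 5 ≡ 2 (mod 3). Now have -(2/3).
Factor out 2: 2 = 2. Since 3 ≡ 3 (mod 8), (2/3) = -1. Now have (1/3).
(1/3) = 1. Collecting the sign factors: 1.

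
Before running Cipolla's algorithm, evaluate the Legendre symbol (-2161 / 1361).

1

Reduce the numerator: -2161 ≡ 561 (mod 1361), so (-2161 / 1361) = (561 / 1361).
561 ≡ 1 (mod 4), so quadratic reciprocity gives (561 / 1361) = (1361 / 561). Reduce: 1361 ≡ 239 (mod 561). Now have (239 / 561).
561 ≡ 1 (mod 4), so quadratic reciprocity gives (239 / 561) = (561 / 239). Reduce: 561 ≡ 83 (mod 239). Now have (83 / 239).
Both 83 ≡ 3 and 239 ≡ 3 (mod 4), so reciprocity gives (83 / 239) = -(239 / 83). Reduce: 239 ≡ 73 (mod 83). Now have -(73 / 83).
73 ≡ 1 (mod 4), so quadratic reciprocity gives (73 / 83) = (83 / 73). Reduce: 83 ≡ 10 (mod 73). Now have -(10 / 73).
Factor out 2: 10 = 2·5. Since 73 ≡ 1 (mod 8), (2 / 73) = +1. Now have -(5 / 73).
5 ≡ 1 (mod 4), so quadratic reciprocity gives (5 / 73) = (73 / 5). Reduce: 73 ≡ 3 (mod 5). Now have -(3 / 5).
5 ≡ 1 (mod 4), so quadratic reciprocity gives (3 / 5) = (5 / 3). Reduce: 5 ≡ 2 (mod 3). Now have -(2 / 3).
Factor out 2: 2 = 2. Since 3 ≡ 3 (mod 8), (2 / 3) = -1. Now have (1 / 3).
(1 / 3) = 1. Collecting the sign factors: 1.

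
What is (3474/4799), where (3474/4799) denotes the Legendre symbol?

Factor out 2: 3474 = 2·1737. Since 4799 ≡ 7 (mod 8), (2/4799) = +1. Now have (1737/4799).
1737 ≡ 1 (mod 4), so quadratic reciprocity gives (1737/4799) = (4799/1737). Reduce: 4799 ≡ 1325 (mod 1737). Now have (1325/1737).
1325 ≡ 1 (mod 4), so quadratic reciprocity gives (1325/1737) = (1737/1325). Reduce: 1737 ≡ 412 (mod 1325). Now have (412/1325).
Factor out 2: 412 = 2^2·103. Since 1325 ≡ 5 (mod 8), (2/1325) = -1, and (2/1325)^2 = +1. Now have (103/1325).
1325 ≡ 1 (mod 4), so quadratic reciprocity gives (103/1325) = (1325/103). Reduce: 1325 ≡ 89 (mod 103). Now have (89/103).
89 ≡ 1 (mod 4), so quadratic reciprocity gives (89/103) = (103/89). Reduce: 103 ≡ 14 (mod 89). Now have (14/89).
Factor out 2: 14 = 2·7. Since 89 ≡ 1 (mod 8), (2/89) = +1. Now have (7/89).
89 ≡ 1 (mod 4), so quadratic reciprocity gives (7/89) = (89/7). Reduce: 89 ≡ 5 (mod 7). Now have (5/7).
5 ≡ 1 (mod 4), so quadratic reciprocity gives (5/7) = (7/5). Reduce: 7 ≡ 2 (mod 5). Now have (2/5).
Factor out 2: 2 = 2. Since 5 ≡ 5 (mod 8), (2/5) = -1. Now have -(1/5).
(1/5) = 1. Collecting the sign factors: -1.

-1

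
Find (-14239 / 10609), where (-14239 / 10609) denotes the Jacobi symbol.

1

Pull out -1: (-14239 / 10609) = (-1 / 10609)·(14239 / 10609). Since 10609 ≡ 1 (mod 4), (-1 / 10609) = +1. Now have (14239 / 10609).
Reduce the numerator: 14239 ≡ 3630 (mod 10609), so (14239 / 10609) = (3630 / 10609).
Factor out 2: 3630 = 2·1815. Since 10609 ≡ 1 (mod 8), (2 / 10609) = +1. Now have (1815 / 10609).
10609 ≡ 1 (mod 4), so quadratic reciprocity gives (1815 / 10609) = (10609 / 1815). Reduce: 10609 ≡ 1534 (mod 1815). Now have (1534 / 1815).
Factor out 2: 1534 = 2·767. Since 1815 ≡ 7 (mod 8), (2 / 1815) = +1. Now have (767 / 1815).
Both 767 ≡ 3 and 1815 ≡ 3 (mod 4), so reciprocity gives (767 / 1815) = -(1815 / 767). Reduce: 1815 ≡ 281 (mod 767). Now have -(281 / 767).
281 ≡ 1 (mod 4), so quadratic reciprocity gives (281 / 767) = (767 / 281). Reduce: 767 ≡ 205 (mod 281). Now have -(205 / 281).
205 ≡ 1 (mod 4), so quadratic reciprocity gives (205 / 281) = (281 / 205). Reduce: 281 ≡ 76 (mod 205). Now have -(76 / 205).
Factor out 2: 76 = 2^2·19. Since 205 ≡ 5 (mod 8), (2 / 205) = -1, and (2 / 205)^2 = +1. Now have -(19 / 205).
205 ≡ 1 (mod 4), so quadratic reciprocity gives (19 / 205) = (205 / 19). Reduce: 205 ≡ 15 (mod 19). Now have -(15 / 19).
Both 15 ≡ 3 and 19 ≡ 3 (mod 4), so reciprocity gives (15 / 19) = -(19 / 15). Reduce: 19 ≡ 4 (mod 15). Now have (4 / 15).
Factor out 2: 4 = 2^2. Since 15 ≡ 7 (mod 8), (2 / 15) = +1, and (2 / 15)^2 = +1. Now have (1 / 15).
(1 / 15) = 1. Collecting the sign factors: 1.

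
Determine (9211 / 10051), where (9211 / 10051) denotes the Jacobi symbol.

-1

(9211 / 10051)
  = -(10051 / 9211)    [QR: both ≡ 3 mod 4, sign flips]
  = -(840 / 9211)    [10051 ≡ 840 mod 9211]
  = (105 / 9211)    [9211 ≡ 3 mod 8 ⇒ (2 / 9211)^3 = -1]
  = (9211 / 105)    [QR: 105 ≡ 1 mod 4, sign kept]
  = (76 / 105)    [9211 ≡ 76 mod 105]
  = (19 / 105)    [105 ≡ 1 mod 8 ⇒ (2 / 105)^2 = +1]
  = (105 / 19)    [QR: 105 ≡ 1 mod 4, sign kept]
  = (10 / 19)    [105 ≡ 10 mod 19]
  = -(5 / 19)    [19 ≡ 3 mod 8 ⇒ (2 / 19) = -1]
  = -(19 / 5)    [QR: 5 ≡ 1 mod 4, sign kept]
  = -(4 / 5)    [19 ≡ 4 mod 5]
  = -(1 / 5)    [5 ≡ 5 mod 8 ⇒ (2 / 5)^2 = +1]
  = -1    [(1 / 5) = 1]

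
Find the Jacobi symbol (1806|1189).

-1

Reduce the numerator: 1806 ≡ 617 (mod 1189), so (1806|1189) = (617|1189).
617 ≡ 1 (mod 4), so quadratic reciprocity gives (617|1189) = (1189|617). Reduce: 1189 ≡ 572 (mod 617). Now have (572|617).
Factor out 2: 572 = 2^2·143. Since 617 ≡ 1 (mod 8), (2|617) = +1, and (2|617)^2 = +1. Now have (143|617).
617 ≡ 1 (mod 4), so quadratic reciprocity gives (143|617) = (617|143). Reduce: 617 ≡ 45 (mod 143). Now have (45|143).
45 ≡ 1 (mod 4), so quadratic reciprocity gives (45|143) = (143|45). Reduce: 143 ≡ 8 (mod 45). Now have (8|45).
Factor out 2: 8 = 2^3. Since 45 ≡ 5 (mod 8), (2|45) = -1, and (2|45)^3 = -1. Now have -(1|45).
(1|45) = 1. Collecting the sign factors: -1.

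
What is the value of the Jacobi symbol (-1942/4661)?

(-1942/4661)
  = (1942/4661)    [4661 ≡ 1 mod 4 ⇒ (-1/4661) = +1]
  = -(971/4661)    [4661 ≡ 5 mod 8 ⇒ (2/4661) = -1]
  = -(4661/971)    [QR: 4661 ≡ 1 mod 4, sign kept]
  = -(777/971)    [4661 ≡ 777 mod 971]
  = -(971/777)    [QR: 777 ≡ 1 mod 4, sign kept]
  = -(194/777)    [971 ≡ 194 mod 777]
  = -(97/777)    [777 ≡ 1 mod 8 ⇒ (2/777) = +1]
  = -(777/97)    [QR: 97 ≡ 1 mod 4, sign kept]
  = -(1/97)    [777 ≡ 1 mod 97]
  = -1    [(1/97) = 1]

-1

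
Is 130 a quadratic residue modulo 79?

yes

Reduce the numerator: 130 ≡ 51 (mod 79), so (130/79) = (51/79).
Both 51 ≡ 3 and 79 ≡ 3 (mod 4), so reciprocity gives (51/79) = -(79/51). Reduce: 79 ≡ 28 (mod 51). Now have -(28/51).
Factor out 2: 28 = 2^2·7. Since 51 ≡ 3 (mod 8), (2/51) = -1, and (2/51)^2 = +1. Now have -(7/51).
Both 7 ≡ 3 and 51 ≡ 3 (mod 4), so reciprocity gives (7/51) = -(51/7). Reduce: 51 ≡ 2 (mod 7). Now have (2/7).
Factor out 2: 2 = 2. Since 7 ≡ 7 (mod 8), (2/7) = +1. Now have (1/7).
(1/7) = 1. Collecting the sign factors: 1.
(130/79) = 1, and 79 is prime, so 130 is a quadratic residue mod 79.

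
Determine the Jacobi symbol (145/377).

(145/377)
  = (377/145)    [QR: 145 ≡ 1 mod 4, sign kept]
  = (87/145)    [377 ≡ 87 mod 145]
  = (145/87)    [QR: 145 ≡ 1 mod 4, sign kept]
  = (58/87)    [145 ≡ 58 mod 87]
  = (29/87)    [87 ≡ 7 mod 8 ⇒ (2/87) = +1]
  = (87/29)    [QR: 29 ≡ 1 mod 4, sign kept]
  = (0/29)    [87 ≡ 0 mod 29]
  = 0    [numerator 0, gcd > 1]

0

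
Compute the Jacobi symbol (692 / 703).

(692 / 703)
  = (173 / 703)    [703 ≡ 7 mod 8 ⇒ (2 / 703)^2 = +1]
  = (703 / 173)    [QR: 173 ≡ 1 mod 4, sign kept]
  = (11 / 173)    [703 ≡ 11 mod 173]
  = (173 / 11)    [QR: 173 ≡ 1 mod 4, sign kept]
  = (8 / 11)    [173 ≡ 8 mod 11]
  = -(1 / 11)    [11 ≡ 3 mod 8 ⇒ (2 / 11)^3 = -1]
  = -1    [(1 / 11) = 1]

-1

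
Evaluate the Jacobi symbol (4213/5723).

(4213/5723)
  = (5723/4213)    [QR: 4213 ≡ 1 mod 4, sign kept]
  = (1510/4213)    [5723 ≡ 1510 mod 4213]
  = -(755/4213)    [4213 ≡ 5 mod 8 ⇒ (2/4213) = -1]
  = -(4213/755)    [QR: 4213 ≡ 1 mod 4, sign kept]
  = -(438/755)    [4213 ≡ 438 mod 755]
  = (219/755)    [755 ≡ 3 mod 8 ⇒ (2/755) = -1]
  = -(755/219)    [QR: both ≡ 3 mod 4, sign flips]
  = -(98/219)    [755 ≡ 98 mod 219]
  = (49/219)    [219 ≡ 3 mod 8 ⇒ (2/219) = -1]
  = (219/49)    [QR: 49 ≡ 1 mod 4, sign kept]
  = (23/49)    [219 ≡ 23 mod 49]
  = (49/23)    [QR: 49 ≡ 1 mod 4, sign kept]
  = (3/23)    [49 ≡ 3 mod 23]
  = -(23/3)    [QR: both ≡ 3 mod 4, sign flips]
  = -(2/3)    [23 ≡ 2 mod 3]
  = (1/3)    [3 ≡ 3 mod 8 ⇒ (2/3) = -1]
  = 1    [(1/3) = 1]

1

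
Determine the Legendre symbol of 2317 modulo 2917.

-1

2317 ≡ 1 (mod 4), so quadratic reciprocity gives (2317/2917) = (2917/2317). Reduce: 2917 ≡ 600 (mod 2317). Now have (600/2317).
Factor out 2: 600 = 2^3·75. Since 2317 ≡ 5 (mod 8), (2/2317) = -1, and (2/2317)^3 = -1. Now have -(75/2317).
2317 ≡ 1 (mod 4), so quadratic reciprocity gives (75/2317) = (2317/75). Reduce: 2317 ≡ 67 (mod 75). Now have -(67/75).
Both 67 ≡ 3 and 75 ≡ 3 (mod 4), so reciprocity gives (67/75) = -(75/67). Reduce: 75 ≡ 8 (mod 67). Now have (8/67).
Factor out 2: 8 = 2^3. Since 67 ≡ 3 (mod 8), (2/67) = -1, and (2/67)^3 = -1. Now have -(1/67).
(1/67) = 1. Collecting the sign factors: -1.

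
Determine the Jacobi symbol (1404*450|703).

-1

By multiplicativity, (1404·450|703) = (1404|703)·(450|703).
First factor (1404|703):
(1404|703)
  = (701|703)    [1404 ≡ 701 mod 703]
  = (703|701)    [QR: 701 ≡ 1 mod 4, sign kept]
  = (2|701)    [703 ≡ 2 mod 701]
  = -(1|701)    [701 ≡ 5 mod 8 ⇒ (2|701) = -1]
  = -1    [(1|701) = 1]
Second factor (450|703):
(450|703)
  = (225|703)    [703 ≡ 7 mod 8 ⇒ (2|703) = +1]
  = (703|225)    [QR: 225 ≡ 1 mod 4, sign kept]
  = (28|225)    [703 ≡ 28 mod 225]
  = (7|225)    [225 ≡ 1 mod 8 ⇒ (2|225)^2 = +1]
  = (225|7)    [QR: 225 ≡ 1 mod 4, sign kept]
  = (1|7)    [225 ≡ 1 mod 7]
  = 1    [(1|7) = 1]
Product: (-1)·(1) = -1.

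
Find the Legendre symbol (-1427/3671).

1

(-1427/3671)
  = (2244/3671)    [-1427 ≡ 2244 mod 3671]
  = (561/3671)    [3671 ≡ 7 mod 8 ⇒ (2/3671)^2 = +1]
  = (3671/561)    [QR: 561 ≡ 1 mod 4, sign kept]
  = (305/561)    [3671 ≡ 305 mod 561]
  = (561/305)    [QR: 305 ≡ 1 mod 4, sign kept]
  = (256/305)    [561 ≡ 256 mod 305]
  = (1/305)    [305 ≡ 1 mod 8 ⇒ (2/305)^8 = +1]
  = 1    [(1/305) = 1]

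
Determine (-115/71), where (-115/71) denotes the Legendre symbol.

Reduce the numerator: -115 ≡ 27 (mod 71), so (-115/71) = (27/71).
Both 27 ≡ 3 and 71 ≡ 3 (mod 4), so reciprocity gives (27/71) = -(71/27). Reduce: 71 ≡ 17 (mod 27). Now have -(17/27).
17 ≡ 1 (mod 4), so quadratic reciprocity gives (17/27) = (27/17). Reduce: 27 ≡ 10 (mod 17). Now have -(10/17).
Factor out 2: 10 = 2·5. Since 17 ≡ 1 (mod 8), (2/17) = +1. Now have -(5/17).
5 ≡ 1 (mod 4), so quadratic reciprocity gives (5/17) = (17/5). Reduce: 17 ≡ 2 (mod 5). Now have -(2/5).
Factor out 2: 2 = 2. Since 5 ≡ 5 (mod 8), (2/5) = -1. Now have (1/5).
(1/5) = 1. Collecting the sign factors: 1.

1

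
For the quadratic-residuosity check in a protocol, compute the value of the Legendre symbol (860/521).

(860/521)
  = (339/521)    [860 ≡ 339 mod 521]
  = (521/339)    [QR: 521 ≡ 1 mod 4, sign kept]
  = (182/339)    [521 ≡ 182 mod 339]
  = -(91/339)    [339 ≡ 3 mod 8 ⇒ (2/339) = -1]
  = (339/91)    [QR: both ≡ 3 mod 4, sign flips]
  = (66/91)    [339 ≡ 66 mod 91]
  = -(33/91)    [91 ≡ 3 mod 8 ⇒ (2/91) = -1]
  = -(91/33)    [QR: 33 ≡ 1 mod 4, sign kept]
  = -(25/33)    [91 ≡ 25 mod 33]
  = -(33/25)    [QR: 25 ≡ 1 mod 4, sign kept]
  = -(8/25)    [33 ≡ 8 mod 25]
  = -(1/25)    [25 ≡ 1 mod 8 ⇒ (2/25)^3 = +1]
  = -1    [(1/25) = 1]

-1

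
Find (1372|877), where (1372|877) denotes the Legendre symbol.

(1372|877)
  = (495|877)    [1372 ≡ 495 mod 877]
  = (877|495)    [QR: 877 ≡ 1 mod 4, sign kept]
  = (382|495)    [877 ≡ 382 mod 495]
  = (191|495)    [495 ≡ 7 mod 8 ⇒ (2|495) = +1]
  = -(495|191)    [QR: both ≡ 3 mod 4, sign flips]
  = -(113|191)    [495 ≡ 113 mod 191]
  = -(191|113)    [QR: 113 ≡ 1 mod 4, sign kept]
  = -(78|113)    [191 ≡ 78 mod 113]
  = -(39|113)    [113 ≡ 1 mod 8 ⇒ (2|113) = +1]
  = -(113|39)    [QR: 113 ≡ 1 mod 4, sign kept]
  = -(35|39)    [113 ≡ 35 mod 39]
  = (39|35)    [QR: both ≡ 3 mod 4, sign flips]
  = (4|35)    [39 ≡ 4 mod 35]
  = (1|35)    [35 ≡ 3 mod 8 ⇒ (2|35)^2 = +1]
  = 1    [(1|35) = 1]

1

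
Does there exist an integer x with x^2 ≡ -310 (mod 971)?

(-310/971)
  = (661/971)    [-310 ≡ 661 mod 971]
  = (971/661)    [QR: 661 ≡ 1 mod 4, sign kept]
  = (310/661)    [971 ≡ 310 mod 661]
  = -(155/661)    [661 ≡ 5 mod 8 ⇒ (2/661) = -1]
  = -(661/155)    [QR: 661 ≡ 1 mod 4, sign kept]
  = -(41/155)    [661 ≡ 41 mod 155]
  = -(155/41)    [QR: 41 ≡ 1 mod 4, sign kept]
  = -(32/41)    [155 ≡ 32 mod 41]
  = -(1/41)    [41 ≡ 1 mod 8 ⇒ (2/41)^5 = +1]
  = -1    [(1/41) = 1]
(-310/971) = -1, and 971 is prime, so -310 is not a quadratic residue mod 971.

no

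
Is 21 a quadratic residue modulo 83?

21 ≡ 1 (mod 4), so quadratic reciprocity gives (21|83) = (83|21). Reduce: 83 ≡ 20 (mod 21). Now have (20|21).
Factor out 2: 20 = 2^2·5. Since 21 ≡ 5 (mod 8), (2|21) = -1, and (2|21)^2 = +1. Now have (5|21).
5 ≡ 1 (mod 4), so quadratic reciprocity gives (5|21) = (21|5). Reduce: 21 ≡ 1 (mod 5). Now have (1|5).
(1|5) = 1. Collecting the sign factors: 1.
(21|83) = 1, and 83 is prime, so 21 is a quadratic residue mod 83.

yes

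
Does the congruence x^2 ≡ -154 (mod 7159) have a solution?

yes

(-154|7159)
  = (7005|7159)    [-154 ≡ 7005 mod 7159]
  = (7159|7005)    [QR: 7005 ≡ 1 mod 4, sign kept]
  = (154|7005)    [7159 ≡ 154 mod 7005]
  = -(77|7005)    [7005 ≡ 5 mod 8 ⇒ (2|7005) = -1]
  = -(7005|77)    [QR: 77 ≡ 1 mod 4, sign kept]
  = -(75|77)    [7005 ≡ 75 mod 77]
  = -(77|75)    [QR: 77 ≡ 1 mod 4, sign kept]
  = -(2|75)    [77 ≡ 2 mod 75]
  = (1|75)    [75 ≡ 3 mod 8 ⇒ (2|75) = -1]
  = 1    [(1|75) = 1]
(-154|7159) = 1, and 7159 is prime, so -154 is a quadratic residue mod 7159.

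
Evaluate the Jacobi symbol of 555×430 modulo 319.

1

By multiplicativity, (555·430/319) = (555/319)·(430/319).
First factor (555/319):
Reduce the numerator: 555 ≡ 236 (mod 319), so (555/319) = (236/319).
Factor out 2: 236 = 2^2·59. Since 319 ≡ 7 (mod 8), (2/319) = +1, and (2/319)^2 = +1. Now have (59/319).
Both 59 ≡ 3 and 319 ≡ 3 (mod 4), so reciprocity gives (59/319) = -(319/59). Reduce: 319 ≡ 24 (mod 59). Now have -(24/59).
Factor out 2: 24 = 2^3·3. Since 59 ≡ 3 (mod 8), (2/59) = -1, and (2/59)^3 = -1. Now have (3/59).
Both 3 ≡ 3 and 59 ≡ 3 (mod 4), so reciprocity gives (3/59) = -(59/3). Reduce: 59 ≡ 2 (mod 3). Now have -(2/3).
Factor out 2: 2 = 2. Since 3 ≡ 3 (mod 8), (2/3) = -1. Now have (1/3).
(1/3) = 1. Collecting the sign factors: 1.
Second factor (430/319):
Reduce the numerator: 430 ≡ 111 (mod 319), so (430/319) = (111/319).
Both 111 ≡ 3 and 319 ≡ 3 (mod 4), so reciprocity gives (111/319) = -(319/111). Reduce: 319 ≡ 97 (mod 111). Now have -(97/111).
97 ≡ 1 (mod 4), so quadratic reciprocity gives (97/111) = (111/97). Reduce: 111 ≡ 14 (mod 97). Now have -(14/97).
Factor out 2: 14 = 2·7. Since 97 ≡ 1 (mod 8), (2/97) = +1. Now have -(7/97).
97 ≡ 1 (mod 4), so quadratic reciprocity gives (7/97) = (97/7). Reduce: 97 ≡ 6 (mod 7). Now have -(6/7).
Factor out 2: 6 = 2·3. Since 7 ≡ 7 (mod 8), (2/7) = +1. Now have -(3/7).
Both 3 ≡ 3 and 7 ≡ 3 (mod 4), so reciprocity gives (3/7) = -(7/3). Reduce: 7 ≡ 1 (mod 3). Now have (1/3).
(1/3) = 1. Collecting the sign factors: 1.
Product: (1)·(1) = 1.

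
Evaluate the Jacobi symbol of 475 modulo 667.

Both 475 ≡ 3 and 667 ≡ 3 (mod 4), so reciprocity gives (475 / 667) = -(667 / 475). Reduce: 667 ≡ 192 (mod 475). Now have -(192 / 475).
Factor out 2: 192 = 2^6·3. Since 475 ≡ 3 (mod 8), (2 / 475) = -1, and (2 / 475)^6 = +1. Now have -(3 / 475).
Both 3 ≡ 3 and 475 ≡ 3 (mod 4), so reciprocity gives (3 / 475) = -(475 / 3). Reduce: 475 ≡ 1 (mod 3). Now have (1 / 3).
(1 / 3) = 1. Collecting the sign factors: 1.

1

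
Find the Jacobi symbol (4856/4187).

Reduce the numerator: 4856 ≡ 669 (mod 4187), so (4856/4187) = (669/4187).
669 ≡ 1 (mod 4), so quadratic reciprocity gives (669/4187) = (4187/669). Reduce: 4187 ≡ 173 (mod 669). Now have (173/669).
173 ≡ 1 (mod 4), so quadratic reciprocity gives (173/669) = (669/173). Reduce: 669 ≡ 150 (mod 173). Now have (150/173).
Factor out 2: 150 = 2·75. Since 173 ≡ 5 (mod 8), (2/173) = -1. Now have -(75/173).
173 ≡ 1 (mod 4), so quadratic reciprocity gives (75/173) = (173/75). Reduce: 173 ≡ 23 (mod 75). Now have -(23/75).
Both 23 ≡ 3 and 75 ≡ 3 (mod 4), so reciprocity gives (23/75) = -(75/23). Reduce: 75 ≡ 6 (mod 23). Now have (6/23).
Factor out 2: 6 = 2·3. Since 23 ≡ 7 (mod 8), (2/23) = +1. Now have (3/23).
Both 3 ≡ 3 and 23 ≡ 3 (mod 4), so reciprocity gives (3/23) = -(23/3). Reduce: 23 ≡ 2 (mod 3). Now have -(2/3).
Factor out 2: 2 = 2. Since 3 ≡ 3 (mod 8), (2/3) = -1. Now have (1/3).
(1/3) = 1. Collecting the sign factors: 1.

1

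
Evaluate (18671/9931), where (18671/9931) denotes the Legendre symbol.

-1

Reduce the numerator: 18671 ≡ 8740 (mod 9931), so (18671/9931) = (8740/9931).
Factor out 2: 8740 = 2^2·2185. Since 9931 ≡ 3 (mod 8), (2/9931) = -1, and (2/9931)^2 = +1. Now have (2185/9931).
2185 ≡ 1 (mod 4), so quadratic reciprocity gives (2185/9931) = (9931/2185). Reduce: 9931 ≡ 1191 (mod 2185). Now have (1191/2185).
2185 ≡ 1 (mod 4), so quadratic reciprocity gives (1191/2185) = (2185/1191). Reduce: 2185 ≡ 994 (mod 1191). Now have (994/1191).
Factor out 2: 994 = 2·497. Since 1191 ≡ 7 (mod 8), (2/1191) = +1. Now have (497/1191).
497 ≡ 1 (mod 4), so quadratic reciprocity gives (497/1191) = (1191/497). Reduce: 1191 ≡ 197 (mod 497). Now have (197/497).
197 ≡ 1 (mod 4), so quadratic reciprocity gives (197/497) = (497/197). Reduce: 497 ≡ 103 (mod 197). Now have (103/197).
197 ≡ 1 (mod 4), so quadratic reciprocity gives (103/197) = (197/103). Reduce: 197 ≡ 94 (mod 103). Now have (94/103).
Factor out 2: 94 = 2·47. Since 103 ≡ 7 (mod 8), (2/103) = +1. Now have (47/103).
Both 47 ≡ 3 and 103 ≡ 3 (mod 4), so reciprocity gives (47/103) = -(103/47). Reduce: 103 ≡ 9 (mod 47). Now have -(9/47).
9 ≡ 1 (mod 4), so quadratic reciprocity gives (9/47) = (47/9). Reduce: 47 ≡ 2 (mod 9). Now have -(2/9).
Factor out 2: 2 = 2. Since 9 ≡ 1 (mod 8), (2/9) = +1. Now have -(1/9).
(1/9) = 1. Collecting the sign factors: -1.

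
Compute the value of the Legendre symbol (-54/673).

(-54/673)
  = (619/673)    [-54 ≡ 619 mod 673]
  = (673/619)    [QR: 673 ≡ 1 mod 4, sign kept]
  = (54/619)    [673 ≡ 54 mod 619]
  = -(27/619)    [619 ≡ 3 mod 8 ⇒ (2/619) = -1]
  = (619/27)    [QR: both ≡ 3 mod 4, sign flips]
  = (25/27)    [619 ≡ 25 mod 27]
  = (27/25)    [QR: 25 ≡ 1 mod 4, sign kept]
  = (2/25)    [27 ≡ 2 mod 25]
  = (1/25)    [25 ≡ 1 mod 8 ⇒ (2/25) = +1]
  = 1    [(1/25) = 1]

1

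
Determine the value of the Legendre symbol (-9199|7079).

Reduce the numerator: -9199 ≡ 4959 (mod 7079), so (-9199|7079) = (4959|7079).
Both 4959 ≡ 3 and 7079 ≡ 3 (mod 4), so reciprocity gives (4959|7079) = -(7079|4959). Reduce: 7079 ≡ 2120 (mod 4959). Now have -(2120|4959).
Factor out 2: 2120 = 2^3·265. Since 4959 ≡ 7 (mod 8), (2|4959) = +1, and (2|4959)^3 = +1. Now have -(265|4959).
265 ≡ 1 (mod 4), so quadratic reciprocity gives (265|4959) = (4959|265). Reduce: 4959 ≡ 189 (mod 265). Now have -(189|265).
189 ≡ 1 (mod 4), so quadratic reciprocity gives (189|265) = (265|189). Reduce: 265 ≡ 76 (mod 189). Now have -(76|189).
Factor out 2: 76 = 2^2·19. Since 189 ≡ 5 (mod 8), (2|189) = -1, and (2|189)^2 = +1. Now have -(19|189).
189 ≡ 1 (mod 4), so quadratic reciprocity gives (19|189) = (189|19). Reduce: 189 ≡ 18 (mod 19). Now have -(18|19).
Factor out 2: 18 = 2·9. Since 19 ≡ 3 (mod 8), (2|19) = -1. Now have (9|19).
9 ≡ 1 (mod 4), so quadratic reciprocity gives (9|19) = (19|9). Reduce: 19 ≡ 1 (mod 9). Now have (1|9).
(1|9) = 1. Collecting the sign factors: 1.

1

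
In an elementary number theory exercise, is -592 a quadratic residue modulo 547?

Pull out -1: (-592|547) = (-1|547)·(592|547). Since 547 ≡ 3 (mod 4), (-1|547) = -1. Now have -(592|547).
Reduce the numerator: 592 ≡ 45 (mod 547), so (592|547) = (45|547).
45 ≡ 1 (mod 4), so quadratic reciprocity gives (45|547) = (547|45). Reduce: 547 ≡ 7 (mod 45). Now have -(7|45).
45 ≡ 1 (mod 4), so quadratic reciprocity gives (7|45) = (45|7). Reduce: 45 ≡ 3 (mod 7). Now have -(3|7).
Both 3 ≡ 3 and 7 ≡ 3 (mod 4), so reciprocity gives (3|7) = -(7|3). Reduce: 7 ≡ 1 (mod 3). Now have (1|3).
(1|3) = 1. Collecting the sign factors: 1.
(-592|547) = 1, and 547 is prime, so -592 is a quadratic residue mod 547.

yes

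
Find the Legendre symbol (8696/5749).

-1

(8696/5749)
  = (2947/5749)    [8696 ≡ 2947 mod 5749]
  = (5749/2947)    [QR: 5749 ≡ 1 mod 4, sign kept]
  = (2802/2947)    [5749 ≡ 2802 mod 2947]
  = -(1401/2947)    [2947 ≡ 3 mod 8 ⇒ (2/2947) = -1]
  = -(2947/1401)    [QR: 1401 ≡ 1 mod 4, sign kept]
  = -(145/1401)    [2947 ≡ 145 mod 1401]
  = -(1401/145)    [QR: 145 ≡ 1 mod 4, sign kept]
  = -(96/145)    [1401 ≡ 96 mod 145]
  = -(3/145)    [145 ≡ 1 mod 8 ⇒ (2/145)^5 = +1]
  = -(145/3)    [QR: 145 ≡ 1 mod 4, sign kept]
  = -(1/3)    [145 ≡ 1 mod 3]
  = -1    [(1/3) = 1]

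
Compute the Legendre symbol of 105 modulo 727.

1

(105 / 727)
  = (727 / 105)    [QR: 105 ≡ 1 mod 4, sign kept]
  = (97 / 105)    [727 ≡ 97 mod 105]
  = (105 / 97)    [QR: 97 ≡ 1 mod 4, sign kept]
  = (8 / 97)    [105 ≡ 8 mod 97]
  = (1 / 97)    [97 ≡ 1 mod 8 ⇒ (2 / 97)^3 = +1]
  = 1    [(1 / 97) = 1]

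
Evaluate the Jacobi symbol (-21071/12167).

(-21071/12167)
  = -(21071/12167)    [12167 ≡ 3 mod 4 ⇒ (-1/12167) = -1]
  = -(8904/12167)    [21071 ≡ 8904 mod 12167]
  = -(1113/12167)    [12167 ≡ 7 mod 8 ⇒ (2/12167)^3 = +1]
  = -(12167/1113)    [QR: 1113 ≡ 1 mod 4, sign kept]
  = -(1037/1113)    [12167 ≡ 1037 mod 1113]
  = -(1113/1037)    [QR: 1037 ≡ 1 mod 4, sign kept]
  = -(76/1037)    [1113 ≡ 76 mod 1037]
  = -(19/1037)    [1037 ≡ 5 mod 8 ⇒ (2/1037)^2 = +1]
  = -(1037/19)    [QR: 1037 ≡ 1 mod 4, sign kept]
  = -(11/19)    [1037 ≡ 11 mod 19]
  = (19/11)    [QR: both ≡ 3 mod 4, sign flips]
  = (8/11)    [19 ≡ 8 mod 11]
  = -(1/11)    [11 ≡ 3 mod 8 ⇒ (2/11)^3 = -1]
  = -1    [(1/11) = 1]

-1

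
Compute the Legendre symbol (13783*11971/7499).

1

By multiplicativity, (13783·11971/7499) = (13783/7499)·(11971/7499).
First factor (13783/7499):
(13783/7499)
  = (6284/7499)    [13783 ≡ 6284 mod 7499]
  = (1571/7499)    [7499 ≡ 3 mod 8 ⇒ (2/7499)^2 = +1]
  = -(7499/1571)    [QR: both ≡ 3 mod 4, sign flips]
  = -(1215/1571)    [7499 ≡ 1215 mod 1571]
  = (1571/1215)    [QR: both ≡ 3 mod 4, sign flips]
  = (356/1215)    [1571 ≡ 356 mod 1215]
  = (89/1215)    [1215 ≡ 7 mod 8 ⇒ (2/1215)^2 = +1]
  = (1215/89)    [QR: 89 ≡ 1 mod 4, sign kept]
  = (58/89)    [1215 ≡ 58 mod 89]
  = (29/89)    [89 ≡ 1 mod 8 ⇒ (2/89) = +1]
  = (89/29)    [QR: 29 ≡ 1 mod 4, sign kept]
  = (2/29)    [89 ≡ 2 mod 29]
  = -(1/29)    [29 ≡ 5 mod 8 ⇒ (2/29) = -1]
  = -1    [(1/29) = 1]
Second factor (11971/7499):
(11971/7499)
  = (4472/7499)    [11971 ≡ 4472 mod 7499]
  = -(559/7499)    [7499 ≡ 3 mod 8 ⇒ (2/7499)^3 = -1]
  = (7499/559)    [QR: both ≡ 3 mod 4, sign flips]
  = (232/559)    [7499 ≡ 232 mod 559]
  = (29/559)    [559 ≡ 7 mod 8 ⇒ (2/559)^3 = +1]
  = (559/29)    [QR: 29 ≡ 1 mod 4, sign kept]
  = (8/29)    [559 ≡ 8 mod 29]
  = -(1/29)    [29 ≡ 5 mod 8 ⇒ (2/29)^3 = -1]
  = -1    [(1/29) = 1]
Product: (-1)·(-1) = 1.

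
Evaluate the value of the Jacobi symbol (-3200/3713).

1

(-3200/3713)
  = (513/3713)    [-3200 ≡ 513 mod 3713]
  = (3713/513)    [QR: 513 ≡ 1 mod 4, sign kept]
  = (122/513)    [3713 ≡ 122 mod 513]
  = (61/513)    [513 ≡ 1 mod 8 ⇒ (2/513) = +1]
  = (513/61)    [QR: 61 ≡ 1 mod 4, sign kept]
  = (25/61)    [513 ≡ 25 mod 61]
  = (61/25)    [QR: 25 ≡ 1 mod 4, sign kept]
  = (11/25)    [61 ≡ 11 mod 25]
  = (25/11)    [QR: 25 ≡ 1 mod 4, sign kept]
  = (3/11)    [25 ≡ 3 mod 11]
  = -(11/3)    [QR: both ≡ 3 mod 4, sign flips]
  = -(2/3)    [11 ≡ 2 mod 3]
  = (1/3)    [3 ≡ 3 mod 8 ⇒ (2/3) = -1]
  = 1    [(1/3) = 1]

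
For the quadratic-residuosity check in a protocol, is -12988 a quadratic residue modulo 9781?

(-12988/9781)
  = (6574/9781)    [-12988 ≡ 6574 mod 9781]
  = -(3287/9781)    [9781 ≡ 5 mod 8 ⇒ (2/9781) = -1]
  = -(9781/3287)    [QR: 9781 ≡ 1 mod 4, sign kept]
  = -(3207/3287)    [9781 ≡ 3207 mod 3287]
  = (3287/3207)    [QR: both ≡ 3 mod 4, sign flips]
  = (80/3207)    [3287 ≡ 80 mod 3207]
  = (5/3207)    [3207 ≡ 7 mod 8 ⇒ (2/3207)^4 = +1]
  = (3207/5)    [QR: 5 ≡ 1 mod 4, sign kept]
  = (2/5)    [3207 ≡ 2 mod 5]
  = -(1/5)    [5 ≡ 5 mod 8 ⇒ (2/5) = -1]
  = -1    [(1/5) = 1]
(-12988/9781) = -1, and 9781 is prime, so -12988 is not a quadratic residue mod 9781.

no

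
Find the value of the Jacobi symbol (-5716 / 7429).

(-5716 / 7429)
  = (1713 / 7429)    [-5716 ≡ 1713 mod 7429]
  = (7429 / 1713)    [QR: 1713 ≡ 1 mod 4, sign kept]
  = (577 / 1713)    [7429 ≡ 577 mod 1713]
  = (1713 / 577)    [QR: 577 ≡ 1 mod 4, sign kept]
  = (559 / 577)    [1713 ≡ 559 mod 577]
  = (577 / 559)    [QR: 577 ≡ 1 mod 4, sign kept]
  = (18 / 559)    [577 ≡ 18 mod 559]
  = (9 / 559)    [559 ≡ 7 mod 8 ⇒ (2 / 559) = +1]
  = (559 / 9)    [QR: 9 ≡ 1 mod 4, sign kept]
  = (1 / 9)    [559 ≡ 1 mod 9]
  = 1    [(1 / 9) = 1]

1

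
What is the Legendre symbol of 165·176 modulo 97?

By multiplicativity, (165·176/97) = (165/97)·(176/97).
First factor (165/97):
Reduce the numerator: 165 ≡ 68 (mod 97), so (165/97) = (68/97).
Factor out 2: 68 = 2^2·17. Since 97 ≡ 1 (mod 8), (2/97) = +1, and (2/97)^2 = +1. Now have (17/97).
17 ≡ 1 (mod 4), so quadratic reciprocity gives (17/97) = (97/17). Reduce: 97 ≡ 12 (mod 17). Now have (12/17).
Factor out 2: 12 = 2^2·3. Since 17 ≡ 1 (mod 8), (2/17) = +1, and (2/17)^2 = +1. Now have (3/17).
17 ≡ 1 (mod 4), so quadratic reciprocity gives (3/17) = (17/3). Reduce: 17 ≡ 2 (mod 3). Now have (2/3).
Factor out 2: 2 = 2. Since 3 ≡ 3 (mod 8), (2/3) = -1. Now have -(1/3).
(1/3) = 1. Collecting the sign factors: -1.
Second factor (176/97):
Reduce the numerator: 176 ≡ 79 (mod 97), so (176/97) = (79/97).
97 ≡ 1 (mod 4), so quadratic reciprocity gives (79/97) = (97/79). Reduce: 97 ≡ 18 (mod 79). Now have (18/79).
Factor out 2: 18 = 2·9. Since 79 ≡ 7 (mod 8), (2/79) = +1. Now have (9/79).
9 ≡ 1 (mod 4), so quadratic reciprocity gives (9/79) = (79/9). Reduce: 79 ≡ 7 (mod 9). Now have (7/9).
9 ≡ 1 (mod 4), so quadratic reciprocity gives (7/9) = (9/7). Reduce: 9 ≡ 2 (mod 7). Now have (2/7).
Factor out 2: 2 = 2. Since 7 ≡ 7 (mod 8), (2/7) = +1. Now have (1/7).
(1/7) = 1. Collecting the sign factors: 1.
Product: (-1)·(1) = -1.

-1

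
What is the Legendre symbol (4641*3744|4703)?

-1

By multiplicativity, (4641·3744|4703) = (4641|4703)·(3744|4703).
First factor (4641|4703):
(4641|4703)
  = (4703|4641)    [QR: 4641 ≡ 1 mod 4, sign kept]
  = (62|4641)    [4703 ≡ 62 mod 4641]
  = (31|4641)    [4641 ≡ 1 mod 8 ⇒ (2|4641) = +1]
  = (4641|31)    [QR: 4641 ≡ 1 mod 4, sign kept]
  = (22|31)    [4641 ≡ 22 mod 31]
  = (11|31)    [31 ≡ 7 mod 8 ⇒ (2|31) = +1]
  = -(31|11)    [QR: both ≡ 3 mod 4, sign flips]
  = -(9|11)    [31 ≡ 9 mod 11]
  = -(11|9)    [QR: 9 ≡ 1 mod 4, sign kept]
  = -(2|9)    [11 ≡ 2 mod 9]
  = -(1|9)    [9 ≡ 1 mod 8 ⇒ (2|9) = +1]
  = -1    [(1|9) = 1]
Second factor (3744|4703):
(3744|4703)
  = (117|4703)    [4703 ≡ 7 mod 8 ⇒ (2|4703)^5 = +1]
  = (4703|117)    [QR: 117 ≡ 1 mod 4, sign kept]
  = (23|117)    [4703 ≡ 23 mod 117]
  = (117|23)    [QR: 117 ≡ 1 mod 4, sign kept]
  = (2|23)    [117 ≡ 2 mod 23]
  = (1|23)    [23 ≡ 7 mod 8 ⇒ (2|23) = +1]
  = 1    [(1|23) = 1]
Product: (-1)·(1) = -1.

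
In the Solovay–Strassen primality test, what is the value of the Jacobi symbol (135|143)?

(135|143)
  = -(143|135)    [QR: both ≡ 3 mod 4, sign flips]
  = -(8|135)    [143 ≡ 8 mod 135]
  = -(1|135)    [135 ≡ 7 mod 8 ⇒ (2|135)^3 = +1]
  = -1    [(1|135) = 1]

-1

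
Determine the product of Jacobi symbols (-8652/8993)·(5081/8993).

By multiplicativity, (-8652·5081/8993) = (-8652/8993)·(5081/8993).
First factor (-8652/8993):
Pull out -1: (-8652/8993) = (-1/8993)·(8652/8993). Since 8993 ≡ 1 (mod 4), (-1/8993) = +1. Now have (8652/8993).
Factor out 2: 8652 = 2^2·2163. Since 8993 ≡ 1 (mod 8), (2/8993) = +1, and (2/8993)^2 = +1. Now have (2163/8993).
8993 ≡ 1 (mod 4), so quadratic reciprocity gives (2163/8993) = (8993/2163). Reduce: 8993 ≡ 341 (mod 2163). Now have (341/2163).
341 ≡ 1 (mod 4), so quadratic reciprocity gives (341/2163) = (2163/341). Reduce: 2163 ≡ 117 (mod 341). Now have (117/341).
117 ≡ 1 (mod 4), so quadratic reciprocity gives (117/341) = (341/117). Reduce: 341 ≡ 107 (mod 117). Now have (107/117).
117 ≡ 1 (mod 4), so quadratic reciprocity gives (107/117) = (117/107). Reduce: 117 ≡ 10 (mod 107). Now have (10/107).
Factor out 2: 10 = 2·5. Since 107 ≡ 3 (mod 8), (2/107) = -1. Now have -(5/107).
5 ≡ 1 (mod 4), so quadratic reciprocity gives (5/107) = (107/5). Reduce: 107 ≡ 2 (mod 5). Now have -(2/5).
Factor out 2: 2 = 2. Since 5 ≡ 5 (mod 8), (2/5) = -1. Now have (1/5).
(1/5) = 1. Collecting the sign factors: 1.
Second factor (5081/8993):
5081 ≡ 1 (mod 4), so quadratic reciprocity gives (5081/8993) = (8993/5081). Reduce: 8993 ≡ 3912 (mod 5081). Now have (3912/5081).
Factor out 2: 3912 = 2^3·489. Since 5081 ≡ 1 (mod 8), (2/5081) = +1, and (2/5081)^3 = +1. Now have (489/5081).
489 ≡ 1 (mod 4), so quadratic reciprocity gives (489/5081) = (5081/489). Reduce: 5081 ≡ 191 (mod 489). Now have (191/489).
489 ≡ 1 (mod 4), so quadratic reciprocity gives (191/489) = (489/191). Reduce: 489 ≡ 107 (mod 191). Now have (107/191).
Both 107 ≡ 3 and 191 ≡ 3 (mod 4), so reciprocity gives (107/191) = -(191/107). Reduce: 191 ≡ 84 (mod 107). Now have -(84/107).
Factor out 2: 84 = 2^2·21. Since 107 ≡ 3 (mod 8), (2/107) = -1, and (2/107)^2 = +1. Now have -(21/107).
21 ≡ 1 (mod 4), so quadratic reciprocity gives (21/107) = (107/21). Reduce: 107 ≡ 2 (mod 21). Now have -(2/21).
Factor out 2: 2 = 2. Since 21 ≡ 5 (mod 8), (2/21) = -1. Now have (1/21).
(1/21) = 1. Collecting the sign factors: 1.
Product: (1)·(1) = 1.

1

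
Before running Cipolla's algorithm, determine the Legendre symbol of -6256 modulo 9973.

Reduce the numerator: -6256 ≡ 3717 (mod 9973), so (-6256/9973) = (3717/9973).
3717 ≡ 1 (mod 4), so quadratic reciprocity gives (3717/9973) = (9973/3717). Reduce: 9973 ≡ 2539 (mod 3717). Now have (2539/3717).
3717 ≡ 1 (mod 4), so quadratic reciprocity gives (2539/3717) = (3717/2539). Reduce: 3717 ≡ 1178 (mod 2539). Now have (1178/2539).
Factor out 2: 1178 = 2·589. Since 2539 ≡ 3 (mod 8), (2/2539) = -1. Now have -(589/2539).
589 ≡ 1 (mod 4), so quadratic reciprocity gives (589/2539) = (2539/589). Reduce: 2539 ≡ 183 (mod 589). Now have -(183/589).
589 ≡ 1 (mod 4), so quadratic reciprocity gives (183/589) = (589/183). Reduce: 589 ≡ 40 (mod 183). Now have -(40/183).
Factor out 2: 40 = 2^3·5. Since 183 ≡ 7 (mod 8), (2/183) = +1, and (2/183)^3 = +1. Now have -(5/183).
5 ≡ 1 (mod 4), so quadratic reciprocity gives (5/183) = (183/5). Reduce: 183 ≡ 3 (mod 5). Now have -(3/5).
5 ≡ 1 (mod 4), so quadratic reciprocity gives (3/5) = (5/3). Reduce: 5 ≡ 2 (mod 3). Now have -(2/3).
Factor out 2: 2 = 2. Since 3 ≡ 3 (mod 8), (2/3) = -1. Now have (1/3).
(1/3) = 1. Collecting the sign factors: 1.

1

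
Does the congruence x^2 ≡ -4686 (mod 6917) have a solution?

yes

(-4686|6917)
  = (4686|6917)    [6917 ≡ 1 mod 4 ⇒ (-1|6917) = +1]
  = -(2343|6917)    [6917 ≡ 5 mod 8 ⇒ (2|6917) = -1]
  = -(6917|2343)    [QR: 6917 ≡ 1 mod 4, sign kept]
  = -(2231|2343)    [6917 ≡ 2231 mod 2343]
  = (2343|2231)    [QR: both ≡ 3 mod 4, sign flips]
  = (112|2231)    [2343 ≡ 112 mod 2231]
  = (7|2231)    [2231 ≡ 7 mod 8 ⇒ (2|2231)^4 = +1]
  = -(2231|7)    [QR: both ≡ 3 mod 4, sign flips]
  = -(5|7)    [2231 ≡ 5 mod 7]
  = -(7|5)    [QR: 5 ≡ 1 mod 4, sign kept]
  = -(2|5)    [7 ≡ 2 mod 5]
  = (1|5)    [5 ≡ 5 mod 8 ⇒ (2|5) = -1]
  = 1    [(1|5) = 1]
The Legendre symbol is 1, so x^2 ≡ -4686 (mod 6917) has solution.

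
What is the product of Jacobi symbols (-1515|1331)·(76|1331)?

By multiplicativity, (-1515·76|1331) = (-1515|1331)·(76|1331).
First factor (-1515|1331):
(-1515|1331)
  = -(1515|1331)    [1331 ≡ 3 mod 4 ⇒ (-1|1331) = -1]
  = -(184|1331)    [1515 ≡ 184 mod 1331]
  = (23|1331)    [1331 ≡ 3 mod 8 ⇒ (2|1331)^3 = -1]
  = -(1331|23)    [QR: both ≡ 3 mod 4, sign flips]
  = -(20|23)    [1331 ≡ 20 mod 23]
  = -(5|23)    [23 ≡ 7 mod 8 ⇒ (2|23)^2 = +1]
  = -(23|5)    [QR: 5 ≡ 1 mod 4, sign kept]
  = -(3|5)    [23 ≡ 3 mod 5]
  = -(5|3)    [QR: 5 ≡ 1 mod 4, sign kept]
  = -(2|3)    [5 ≡ 2 mod 3]
  = (1|3)    [3 ≡ 3 mod 8 ⇒ (2|3) = -1]
  = 1    [(1|3) = 1]
Second factor (76|1331):
(76|1331)
  = (19|1331)    [1331 ≡ 3 mod 8 ⇒ (2|1331)^2 = +1]
  = -(1331|19)    [QR: both ≡ 3 mod 4, sign flips]
  = -(1|19)    [1331 ≡ 1 mod 19]
  = -1    [(1|19) = 1]
Product: (1)·(-1) = -1.

-1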